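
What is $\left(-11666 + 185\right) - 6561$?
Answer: $-18042$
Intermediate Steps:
$\left(-11666 + 185\right) - 6561 = -11481 - 6561 = -18042$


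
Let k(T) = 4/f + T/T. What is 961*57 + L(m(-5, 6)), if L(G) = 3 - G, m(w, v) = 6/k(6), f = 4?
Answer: 54777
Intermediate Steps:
k(T) = 2 (k(T) = 4/4 + T/T = 4*(¼) + 1 = 1 + 1 = 2)
m(w, v) = 3 (m(w, v) = 6/2 = 6*(½) = 3)
L(G) = 3 - G
961*57 + L(m(-5, 6)) = 961*57 + (3 - 1*3) = 54777 + (3 - 3) = 54777 + 0 = 54777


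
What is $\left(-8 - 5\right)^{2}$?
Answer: $169$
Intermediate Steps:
$\left(-8 - 5\right)^{2} = \left(-13\right)^{2} = 169$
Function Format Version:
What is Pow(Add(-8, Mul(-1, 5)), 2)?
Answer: 169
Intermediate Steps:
Pow(Add(-8, Mul(-1, 5)), 2) = Pow(Add(-8, -5), 2) = Pow(-13, 2) = 169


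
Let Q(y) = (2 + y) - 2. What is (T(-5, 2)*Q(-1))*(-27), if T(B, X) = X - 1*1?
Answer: 27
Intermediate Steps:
Q(y) = y
T(B, X) = -1 + X (T(B, X) = X - 1 = -1 + X)
(T(-5, 2)*Q(-1))*(-27) = ((-1 + 2)*(-1))*(-27) = (1*(-1))*(-27) = -1*(-27) = 27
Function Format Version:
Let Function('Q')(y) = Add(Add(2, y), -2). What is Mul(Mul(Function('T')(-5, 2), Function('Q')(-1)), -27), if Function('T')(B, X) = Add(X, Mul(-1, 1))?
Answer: 27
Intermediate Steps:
Function('Q')(y) = y
Function('T')(B, X) = Add(-1, X) (Function('T')(B, X) = Add(X, -1) = Add(-1, X))
Mul(Mul(Function('T')(-5, 2), Function('Q')(-1)), -27) = Mul(Mul(Add(-1, 2), -1), -27) = Mul(Mul(1, -1), -27) = Mul(-1, -27) = 27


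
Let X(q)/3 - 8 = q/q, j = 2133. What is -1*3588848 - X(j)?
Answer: -3588875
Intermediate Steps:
X(q) = 27 (X(q) = 24 + 3*(q/q) = 24 + 3*1 = 24 + 3 = 27)
-1*3588848 - X(j) = -1*3588848 - 1*27 = -3588848 - 27 = -3588875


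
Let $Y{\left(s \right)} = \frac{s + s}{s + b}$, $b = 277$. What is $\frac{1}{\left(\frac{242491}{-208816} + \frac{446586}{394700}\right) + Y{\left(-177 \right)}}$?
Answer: $- \frac{20604918800}{73555636433} \approx -0.28013$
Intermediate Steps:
$Y{\left(s \right)} = \frac{2 s}{277 + s}$ ($Y{\left(s \right)} = \frac{s + s}{s + 277} = \frac{2 s}{277 + s}$)
$\frac{1}{\left(\frac{242491}{-208816} + \frac{446586}{394700}\right) + Y{\left(-177 \right)}} = \frac{1}{\left(\frac{242491}{-208816} + \frac{446586}{394700}\right) + 2 \left(-177\right) \frac{1}{277 - 177}} = \frac{1}{\left(242491 \left(- \frac{1}{208816}\right) + 446586 \cdot \frac{1}{394700}\right) + 2 \left(-177\right) \frac{1}{100}} = \frac{1}{\left(- \frac{242491}{208816} + \frac{223293}{197350}\right) + 2 \left(-177\right) \frac{1}{100}} = \frac{1}{- \frac{614223881}{20604918800} - \frac{177}{50}} = \frac{1}{- \frac{73555636433}{20604918800}} = - \frac{20604918800}{73555636433}$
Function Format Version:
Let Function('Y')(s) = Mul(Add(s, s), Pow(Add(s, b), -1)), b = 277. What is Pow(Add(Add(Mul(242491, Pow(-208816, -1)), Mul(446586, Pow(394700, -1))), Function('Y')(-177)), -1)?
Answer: Rational(-20604918800, 73555636433) ≈ -0.28013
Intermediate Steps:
Function('Y')(s) = Mul(2, s, Pow(Add(277, s), -1)) (Function('Y')(s) = Mul(Add(s, s), Pow(Add(s, 277), -1)) = Mul(Mul(2, s), Pow(Add(277, s), -1)) = Mul(2, s, Pow(Add(277, s), -1)))
Pow(Add(Add(Mul(242491, Pow(-208816, -1)), Mul(446586, Pow(394700, -1))), Function('Y')(-177)), -1) = Pow(Add(Add(Mul(242491, Pow(-208816, -1)), Mul(446586, Pow(394700, -1))), Mul(2, -177, Pow(Add(277, -177), -1))), -1) = Pow(Add(Add(Mul(242491, Rational(-1, 208816)), Mul(446586, Rational(1, 394700))), Mul(2, -177, Pow(100, -1))), -1) = Pow(Add(Add(Rational(-242491, 208816), Rational(223293, 197350)), Mul(2, -177, Rational(1, 100))), -1) = Pow(Add(Rational(-614223881, 20604918800), Rational(-177, 50)), -1) = Pow(Rational(-73555636433, 20604918800), -1) = Rational(-20604918800, 73555636433)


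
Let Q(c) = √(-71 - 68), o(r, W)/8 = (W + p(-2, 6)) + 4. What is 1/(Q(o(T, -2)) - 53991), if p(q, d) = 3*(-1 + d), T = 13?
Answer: -53991/2915028220 - I*√139/2915028220 ≈ -1.8522e-5 - 4.0445e-9*I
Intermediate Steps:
p(q, d) = -3 + 3*d
o(r, W) = 152 + 8*W (o(r, W) = 8*((W + (-3 + 3*6)) + 4) = 8*((W + (-3 + 18)) + 4) = 8*((W + 15) + 4) = 8*((15 + W) + 4) = 8*(19 + W) = 152 + 8*W)
Q(c) = I*√139 (Q(c) = √(-139) = I*√139)
1/(Q(o(T, -2)) - 53991) = 1/(I*√139 - 53991) = 1/(-53991 + I*√139)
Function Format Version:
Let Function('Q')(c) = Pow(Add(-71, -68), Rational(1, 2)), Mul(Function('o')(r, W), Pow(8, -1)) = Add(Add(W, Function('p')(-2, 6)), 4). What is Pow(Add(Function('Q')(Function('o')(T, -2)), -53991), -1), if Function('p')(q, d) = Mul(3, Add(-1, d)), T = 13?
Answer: Add(Rational(-53991, 2915028220), Mul(Rational(-1, 2915028220), I, Pow(139, Rational(1, 2)))) ≈ Add(-1.8522e-5, Mul(-4.0445e-9, I))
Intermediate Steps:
Function('p')(q, d) = Add(-3, Mul(3, d))
Function('o')(r, W) = Add(152, Mul(8, W)) (Function('o')(r, W) = Mul(8, Add(Add(W, Add(-3, Mul(3, 6))), 4)) = Mul(8, Add(Add(W, Add(-3, 18)), 4)) = Mul(8, Add(Add(W, 15), 4)) = Mul(8, Add(Add(15, W), 4)) = Mul(8, Add(19, W)) = Add(152, Mul(8, W)))
Function('Q')(c) = Mul(I, Pow(139, Rational(1, 2))) (Function('Q')(c) = Pow(-139, Rational(1, 2)) = Mul(I, Pow(139, Rational(1, 2))))
Pow(Add(Function('Q')(Function('o')(T, -2)), -53991), -1) = Pow(Add(Mul(I, Pow(139, Rational(1, 2))), -53991), -1) = Pow(Add(-53991, Mul(I, Pow(139, Rational(1, 2)))), -1)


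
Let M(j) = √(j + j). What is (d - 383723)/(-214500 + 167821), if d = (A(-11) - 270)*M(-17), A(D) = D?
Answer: 383723/46679 + 281*I*√34/46679 ≈ 8.2205 + 0.035101*I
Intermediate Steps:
M(j) = √2*√j (M(j) = √(2*j) = √2*√j)
d = -281*I*√34 (d = (-11 - 270)*(√2*√(-17)) = -281*√2*I*√17 = -281*I*√34 ≈ -1638.5*I)
(d - 383723)/(-214500 + 167821) = (-281*I*√34 - 383723)/(-214500 + 167821) = (-383723 - 281*I*√34)/(-46679) = (-383723 - 281*I*√34)*(-1/46679) = 383723/46679 + 281*I*√34/46679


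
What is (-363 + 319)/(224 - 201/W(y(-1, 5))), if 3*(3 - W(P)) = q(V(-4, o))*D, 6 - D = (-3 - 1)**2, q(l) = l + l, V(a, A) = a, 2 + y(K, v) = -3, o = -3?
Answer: -3124/16507 ≈ -0.18925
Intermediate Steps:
y(K, v) = -5 (y(K, v) = -2 - 3 = -5)
q(l) = 2*l
D = -10 (D = 6 - (-3 - 1)**2 = 6 - 1*(-4)**2 = 6 - 1*16 = 6 - 16 = -10)
W(P) = -71/3 (W(P) = 3 - 2*(-4)*(-10)/3 = 3 - (-8)*(-10)/3 = 3 - 1/3*80 = 3 - 80/3 = -71/3)
(-363 + 319)/(224 - 201/W(y(-1, 5))) = (-363 + 319)/(224 - 201/(-71/3)) = -44/(224 - 201*(-3/71)) = -44/(224 + 603/71) = -44/16507/71 = -44*71/16507 = -3124/16507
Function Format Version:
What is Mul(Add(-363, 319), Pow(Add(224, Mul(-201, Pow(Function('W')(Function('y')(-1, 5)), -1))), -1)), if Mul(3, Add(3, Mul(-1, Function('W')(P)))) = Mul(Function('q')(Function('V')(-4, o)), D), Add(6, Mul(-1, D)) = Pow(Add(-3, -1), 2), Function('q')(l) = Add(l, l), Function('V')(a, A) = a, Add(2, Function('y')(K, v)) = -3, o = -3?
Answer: Rational(-3124, 16507) ≈ -0.18925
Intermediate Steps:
Function('y')(K, v) = -5 (Function('y')(K, v) = Add(-2, -3) = -5)
Function('q')(l) = Mul(2, l)
D = -10 (D = Add(6, Mul(-1, Pow(Add(-3, -1), 2))) = Add(6, Mul(-1, Pow(-4, 2))) = Add(6, Mul(-1, 16)) = Add(6, -16) = -10)
Function('W')(P) = Rational(-71, 3) (Function('W')(P) = Add(3, Mul(Rational(-1, 3), Mul(Mul(2, -4), -10))) = Add(3, Mul(Rational(-1, 3), Mul(-8, -10))) = Add(3, Mul(Rational(-1, 3), 80)) = Add(3, Rational(-80, 3)) = Rational(-71, 3))
Mul(Add(-363, 319), Pow(Add(224, Mul(-201, Pow(Function('W')(Function('y')(-1, 5)), -1))), -1)) = Mul(Add(-363, 319), Pow(Add(224, Mul(-201, Pow(Rational(-71, 3), -1))), -1)) = Mul(-44, Pow(Add(224, Mul(-201, Rational(-3, 71))), -1)) = Mul(-44, Pow(Add(224, Rational(603, 71)), -1)) = Mul(-44, Pow(Rational(16507, 71), -1)) = Mul(-44, Rational(71, 16507)) = Rational(-3124, 16507)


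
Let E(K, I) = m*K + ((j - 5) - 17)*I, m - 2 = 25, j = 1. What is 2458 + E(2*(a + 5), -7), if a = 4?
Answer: 3091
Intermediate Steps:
m = 27 (m = 2 + 25 = 27)
E(K, I) = -21*I + 27*K (E(K, I) = 27*K + ((1 - 5) - 17)*I = 27*K + (-4 - 17)*I = 27*K - 21*I = -21*I + 27*K)
2458 + E(2*(a + 5), -7) = 2458 + (-21*(-7) + 27*(2*(4 + 5))) = 2458 + (147 + 27*(2*9)) = 2458 + (147 + 27*18) = 2458 + (147 + 486) = 2458 + 633 = 3091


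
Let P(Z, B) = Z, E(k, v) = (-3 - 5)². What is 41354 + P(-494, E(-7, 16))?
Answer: 40860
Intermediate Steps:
E(k, v) = 64 (E(k, v) = (-8)² = 64)
41354 + P(-494, E(-7, 16)) = 41354 - 494 = 40860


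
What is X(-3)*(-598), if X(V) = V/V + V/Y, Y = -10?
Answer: -3887/5 ≈ -777.40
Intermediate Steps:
X(V) = 1 - V/10 (X(V) = V/V + V/(-10) = 1 + V*(-⅒) = 1 - V/10)
X(-3)*(-598) = (1 - ⅒*(-3))*(-598) = (1 + 3/10)*(-598) = (13/10)*(-598) = -3887/5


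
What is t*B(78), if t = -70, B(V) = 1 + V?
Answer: -5530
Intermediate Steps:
t*B(78) = -70*(1 + 78) = -70*79 = -5530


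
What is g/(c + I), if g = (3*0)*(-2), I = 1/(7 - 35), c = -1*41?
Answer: 0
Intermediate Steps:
c = -41
I = -1/28 (I = 1/(-28) = -1/28 ≈ -0.035714)
g = 0 (g = 0*(-2) = 0)
g/(c + I) = 0/(-41 - 1/28) = 0/(-1149/28) = 0*(-28/1149) = 0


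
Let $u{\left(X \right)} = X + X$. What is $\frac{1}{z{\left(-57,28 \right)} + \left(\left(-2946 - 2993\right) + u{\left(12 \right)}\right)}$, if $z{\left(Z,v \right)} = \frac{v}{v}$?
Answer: $- \frac{1}{5914} \approx -0.00016909$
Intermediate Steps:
$z{\left(Z,v \right)} = 1$
$u{\left(X \right)} = 2 X$
$\frac{1}{z{\left(-57,28 \right)} + \left(\left(-2946 - 2993\right) + u{\left(12 \right)}\right)} = \frac{1}{1 + \left(\left(-2946 - 2993\right) + 2 \cdot 12\right)} = \frac{1}{1 + \left(-5939 + 24\right)} = \frac{1}{1 - 5915} = \frac{1}{-5914} = - \frac{1}{5914}$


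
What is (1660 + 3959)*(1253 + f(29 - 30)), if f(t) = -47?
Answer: 6776514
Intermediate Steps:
(1660 + 3959)*(1253 + f(29 - 30)) = (1660 + 3959)*(1253 - 47) = 5619*1206 = 6776514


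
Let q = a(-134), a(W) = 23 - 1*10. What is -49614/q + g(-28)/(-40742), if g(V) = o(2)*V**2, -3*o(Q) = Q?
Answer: -233234630/61113 ≈ -3816.4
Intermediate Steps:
o(Q) = -Q/3
a(W) = 13 (a(W) = 23 - 10 = 13)
q = 13
g(V) = -2*V**2/3 (g(V) = (-1/3*2)*V**2 = -2*V**2/3)
-49614/q + g(-28)/(-40742) = -49614/13 - 2/3*(-28)**2/(-40742) = -49614*1/13 - 2/3*784*(-1/40742) = -49614/13 - 1568/3*(-1/40742) = -49614/13 + 784/61113 = -233234630/61113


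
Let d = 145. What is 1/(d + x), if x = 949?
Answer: 1/1094 ≈ 0.00091408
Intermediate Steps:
1/(d + x) = 1/(145 + 949) = 1/1094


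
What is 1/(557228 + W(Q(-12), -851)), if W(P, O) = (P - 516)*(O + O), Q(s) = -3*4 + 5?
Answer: 1/1447374 ≈ 6.9091e-7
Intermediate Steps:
Q(s) = -7 (Q(s) = -12 + 5 = -7)
W(P, O) = 2*O*(-516 + P) (W(P, O) = (-516 + P)*(2*O) = 2*O*(-516 + P))
1/(557228 + W(Q(-12), -851)) = 1/(557228 + 2*(-851)*(-516 - 7)) = 1/(557228 + 2*(-851)*(-523)) = 1/(557228 + 890146) = 1/1447374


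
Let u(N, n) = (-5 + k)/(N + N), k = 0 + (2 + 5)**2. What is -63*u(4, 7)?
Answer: -693/2 ≈ -346.50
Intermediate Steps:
k = 49 (k = 0 + 7**2 = 0 + 49 = 49)
u(N, n) = 22/N (u(N, n) = (-5 + 49)/(N + N) = 44/((2*N)) = 44*(1/(2*N)) = 22/N)
-63*u(4, 7) = -1386/4 = -63*11/2 = -693/2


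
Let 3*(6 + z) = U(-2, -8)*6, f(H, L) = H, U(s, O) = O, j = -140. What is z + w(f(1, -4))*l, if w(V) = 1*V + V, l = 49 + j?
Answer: -204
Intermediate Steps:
l = -91 (l = 49 - 140 = -91)
w(V) = 2*V (w(V) = V + V = 2*V)
z = -22 (z = -6 + (-8*6)/3 = -6 + (⅓)*(-48) = -6 - 16 = -22)
z + w(f(1, -4))*l = -22 + (2*1)*(-91) = -22 + 2*(-91) = -22 - 182 = -204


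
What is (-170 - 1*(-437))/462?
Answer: 89/154 ≈ 0.57792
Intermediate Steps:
(-170 - 1*(-437))/462 = (-170 + 437)*(1/462) = 267*(1/462) = 89/154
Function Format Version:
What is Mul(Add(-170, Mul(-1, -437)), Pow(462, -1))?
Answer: Rational(89, 154) ≈ 0.57792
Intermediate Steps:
Mul(Add(-170, Mul(-1, -437)), Pow(462, -1)) = Mul(Add(-170, 437), Rational(1, 462)) = Mul(267, Rational(1, 462)) = Rational(89, 154)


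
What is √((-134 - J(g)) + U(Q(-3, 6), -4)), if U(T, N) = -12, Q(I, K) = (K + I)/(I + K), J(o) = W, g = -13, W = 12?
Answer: I*√158 ≈ 12.57*I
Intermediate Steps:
J(o) = 12
Q(I, K) = 1 (Q(I, K) = (I + K)/(I + K) = 1)
√((-134 - J(g)) + U(Q(-3, 6), -4)) = √((-134 - 1*12) - 12) = √((-134 - 12) - 12) = √(-146 - 12) = √(-158) = I*√158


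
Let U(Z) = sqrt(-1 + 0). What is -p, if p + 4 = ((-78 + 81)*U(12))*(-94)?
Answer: 4 + 282*I ≈ 4.0 + 282.0*I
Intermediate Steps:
U(Z) = I (U(Z) = sqrt(-1) = I)
p = -4 - 282*I (p = -4 + ((-78 + 81)*I)*(-94) = -4 + (3*I)*(-94) = -4 - 282*I ≈ -4.0 - 282.0*I)
-p = -(-4 - 282*I) = 4 + 282*I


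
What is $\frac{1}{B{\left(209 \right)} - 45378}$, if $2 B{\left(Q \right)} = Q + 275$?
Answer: $- \frac{1}{45136} \approx -2.2155 \cdot 10^{-5}$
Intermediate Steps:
$B{\left(Q \right)} = \frac{275}{2} + \frac{Q}{2}$ ($B{\left(Q \right)} = \frac{Q + 275}{2} = \frac{275 + Q}{2} = \frac{275}{2} + \frac{Q}{2}$)
$\frac{1}{B{\left(209 \right)} - 45378} = \frac{1}{\left(\frac{275}{2} + \frac{1}{2} \cdot 209\right) - 45378} = \frac{1}{\left(\frac{275}{2} + \frac{209}{2}\right) - 45378} = \frac{1}{242 - 45378} = \frac{1}{-45136} = - \frac{1}{45136}$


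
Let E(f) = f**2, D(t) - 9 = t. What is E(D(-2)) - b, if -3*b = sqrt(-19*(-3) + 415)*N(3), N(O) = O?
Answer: 49 + 2*sqrt(118) ≈ 70.726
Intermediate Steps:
D(t) = 9 + t
b = -2*sqrt(118) (b = -sqrt(-19*(-3) + 415)*3/3 = -sqrt(57 + 415)*3/3 = -sqrt(472)*3/3 = -2*sqrt(118)*3/3 = -2*sqrt(118) ≈ -21.726)
E(D(-2)) - b = (9 - 2)**2 - (-2)*sqrt(118) = 7**2 + 2*sqrt(118) = 49 + 2*sqrt(118)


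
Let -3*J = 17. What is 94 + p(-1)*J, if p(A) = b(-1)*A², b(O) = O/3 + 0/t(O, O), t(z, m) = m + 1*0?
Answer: 863/9 ≈ 95.889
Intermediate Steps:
t(z, m) = m (t(z, m) = m + 0 = m)
b(O) = O/3 (b(O) = O/3 + 0/O = O*(⅓) + 0 = O/3 + 0 = O/3)
J = -17/3 (J = -⅓*17 = -17/3 ≈ -5.6667)
p(A) = -A²/3 (p(A) = ((⅓)*(-1))*A² = -A²/3)
94 + p(-1)*J = 94 - ⅓*(-1)²*(-17/3) = 94 - ⅓*1*(-17/3) = 94 - ⅓*(-17/3) = 94 + 17/9 = 863/9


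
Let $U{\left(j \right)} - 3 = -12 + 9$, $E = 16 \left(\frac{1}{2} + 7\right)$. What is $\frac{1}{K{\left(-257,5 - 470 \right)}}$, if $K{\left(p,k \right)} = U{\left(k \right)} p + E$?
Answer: $\frac{1}{120} \approx 0.0083333$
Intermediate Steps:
$E = 120$ ($E = 16 \left(\frac{1}{2} + 7\right) = 16 \cdot \frac{15}{2} = 120$)
$U{\left(j \right)} = 0$ ($U{\left(j \right)} = 3 + \left(-12 + 9\right) = 3 - 3 = 0$)
$K{\left(p,k \right)} = 120$ ($K{\left(p,k \right)} = 0 p + 120 = 0 + 120 = 120$)
$\frac{1}{K{\left(-257,5 - 470 \right)}} = \frac{1}{120}$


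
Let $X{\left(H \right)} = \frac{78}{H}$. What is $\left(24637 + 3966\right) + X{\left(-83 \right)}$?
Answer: $\frac{2373971}{83} \approx 28602.0$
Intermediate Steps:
$\left(24637 + 3966\right) + X{\left(-83 \right)} = \left(24637 + 3966\right) + \frac{78}{-83} = 28603 + 78 \left(- \frac{1}{83}\right) = 28603 - \frac{78}{83} = \frac{2373971}{83}$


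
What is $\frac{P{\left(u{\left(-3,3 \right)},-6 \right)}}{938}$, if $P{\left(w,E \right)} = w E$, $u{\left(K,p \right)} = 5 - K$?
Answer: $- \frac{24}{469} \approx -0.051173$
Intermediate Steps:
$P{\left(w,E \right)} = E w$
$\frac{P{\left(u{\left(-3,3 \right)},-6 \right)}}{938} = \frac{\left(-6\right) \left(5 - -3\right)}{938} = - 6 \left(5 + 3\right) \frac{1}{938} = \left(-6\right) 8 \cdot \frac{1}{938} = \left(-48\right) \frac{1}{938} = - \frac{24}{469}$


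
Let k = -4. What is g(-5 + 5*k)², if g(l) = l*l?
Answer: 390625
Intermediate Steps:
g(l) = l²
g(-5 + 5*k)² = ((-5 + 5*(-4))²)² = ((-5 - 20)²)² = ((-25)²)² = 625² = 390625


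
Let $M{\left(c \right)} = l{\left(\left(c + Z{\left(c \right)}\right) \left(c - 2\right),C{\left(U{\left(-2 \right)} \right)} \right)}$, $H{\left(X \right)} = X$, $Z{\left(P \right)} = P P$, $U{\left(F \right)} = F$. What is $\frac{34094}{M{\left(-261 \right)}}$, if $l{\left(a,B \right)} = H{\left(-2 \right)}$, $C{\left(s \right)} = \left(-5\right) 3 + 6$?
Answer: $-17047$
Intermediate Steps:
$Z{\left(P \right)} = P^{2}$
$C{\left(s \right)} = -9$ ($C{\left(s \right)} = -15 + 6 = -9$)
$l{\left(a,B \right)} = -2$
$M{\left(c \right)} = -2$
$\frac{34094}{M{\left(-261 \right)}} = \frac{34094}{-2} = 34094 \left(- \frac{1}{2}\right) = -17047$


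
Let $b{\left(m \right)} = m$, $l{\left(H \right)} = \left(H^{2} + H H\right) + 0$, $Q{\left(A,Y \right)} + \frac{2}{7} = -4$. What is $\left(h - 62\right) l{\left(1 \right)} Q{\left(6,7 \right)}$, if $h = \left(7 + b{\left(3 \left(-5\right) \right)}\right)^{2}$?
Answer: $- \frac{120}{7} \approx -17.143$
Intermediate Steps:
$Q{\left(A,Y \right)} = - \frac{30}{7}$ ($Q{\left(A,Y \right)} = - \frac{2}{7} - 4 = - \frac{30}{7}$)
$l{\left(H \right)} = 2 H^{2}$ ($l{\left(H \right)} = \left(H^{2} + H^{2}\right) + 0 = 2 H^{2} + 0 = 2 H^{2}$)
$h = 64$ ($h = \left(7 + 3 \left(-5\right)\right)^{2} = \left(7 - 15\right)^{2} = \left(-8\right)^{2} = 64$)
$\left(h - 62\right) l{\left(1 \right)} Q{\left(6,7 \right)} = \left(64 - 62\right) 2 \cdot 1^{2} \left(- \frac{30}{7}\right) = 2 \cdot 2 \cdot 1 \left(- \frac{30}{7}\right) = 2 \cdot 2 \left(- \frac{30}{7}\right) = 2 \left(- \frac{60}{7}\right) = - \frac{120}{7}$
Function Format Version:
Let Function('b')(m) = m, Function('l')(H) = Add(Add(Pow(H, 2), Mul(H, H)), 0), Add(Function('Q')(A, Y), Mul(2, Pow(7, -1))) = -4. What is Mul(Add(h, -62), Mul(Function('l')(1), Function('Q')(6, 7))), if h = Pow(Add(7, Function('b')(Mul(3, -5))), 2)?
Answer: Rational(-120, 7) ≈ -17.143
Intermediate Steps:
Function('Q')(A, Y) = Rational(-30, 7) (Function('Q')(A, Y) = Add(Rational(-2, 7), -4) = Rational(-30, 7))
Function('l')(H) = Mul(2, Pow(H, 2)) (Function('l')(H) = Add(Add(Pow(H, 2), Pow(H, 2)), 0) = Add(Mul(2, Pow(H, 2)), 0) = Mul(2, Pow(H, 2)))
h = 64 (h = Pow(Add(7, Mul(3, -5)), 2) = Pow(Add(7, -15), 2) = Pow(-8, 2) = 64)
Mul(Add(h, -62), Mul(Function('l')(1), Function('Q')(6, 7))) = Mul(Add(64, -62), Mul(Mul(2, Pow(1, 2)), Rational(-30, 7))) = Mul(2, Mul(Mul(2, 1), Rational(-30, 7))) = Mul(2, Mul(2, Rational(-30, 7))) = Mul(2, Rational(-60, 7)) = Rational(-120, 7)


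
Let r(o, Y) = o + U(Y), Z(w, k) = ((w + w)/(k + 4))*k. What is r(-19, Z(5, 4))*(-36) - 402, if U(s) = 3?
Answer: 174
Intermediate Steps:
Z(w, k) = 2*k*w/(4 + k) (Z(w, k) = ((2*w)/(4 + k))*k = (2*w/(4 + k))*k = 2*k*w/(4 + k))
r(o, Y) = 3 + o (r(o, Y) = o + 3 = 3 + o)
r(-19, Z(5, 4))*(-36) - 402 = (3 - 19)*(-36) - 402 = -16*(-36) - 402 = 576 - 402 = 174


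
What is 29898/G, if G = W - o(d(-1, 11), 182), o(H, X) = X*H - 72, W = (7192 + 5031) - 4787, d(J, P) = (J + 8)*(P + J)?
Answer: -4983/872 ≈ -5.7144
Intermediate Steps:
d(J, P) = (8 + J)*(J + P)
W = 7436 (W = 12223 - 4787 = 7436)
o(H, X) = -72 + H*X (o(H, X) = H*X - 72 = -72 + H*X)
G = -5232 (G = 7436 - (-72 + ((-1)² + 8*(-1) + 8*11 - 1*11)*182) = 7436 - (-72 + (1 - 8 + 88 - 11)*182) = 7436 - (-72 + 70*182) = 7436 - (-72 + 12740) = 7436 - 1*12668 = 7436 - 12668 = -5232)
29898/G = 29898/(-5232) = 29898*(-1/5232) = -4983/872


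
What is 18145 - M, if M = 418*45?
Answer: -665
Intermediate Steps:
M = 18810
18145 - M = 18145 - 1*18810 = 18145 - 18810 = -665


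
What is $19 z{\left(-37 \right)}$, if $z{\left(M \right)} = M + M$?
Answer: $-1406$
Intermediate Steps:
$z{\left(M \right)} = 2 M$
$19 z{\left(-37 \right)} = 19 \cdot 2 \left(-37\right) = 19 \left(-74\right) = -1406$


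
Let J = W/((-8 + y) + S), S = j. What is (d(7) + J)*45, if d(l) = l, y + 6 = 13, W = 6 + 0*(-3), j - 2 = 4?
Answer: 369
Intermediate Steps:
j = 6 (j = 2 + 4 = 6)
W = 6 (W = 6 + 0 = 6)
S = 6
y = 7 (y = -6 + 13 = 7)
J = 6/5 (J = 6/((-8 + 7) + 6) = 6/(-1 + 6) = 6/5 ≈ 1.2000)
(d(7) + J)*45 = (7 + 6/5)*45 = (41/5)*45 = 369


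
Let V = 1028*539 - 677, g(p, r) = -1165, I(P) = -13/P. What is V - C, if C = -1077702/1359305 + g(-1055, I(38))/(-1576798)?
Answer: 1186163408918674721/2143349405390 ≈ 5.5342e+5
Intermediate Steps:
V = 553415 (V = 554092 - 677 = 553415)
C = -1697734767871/2143349405390 (C = -1077702/1359305 - 1165/(-1576798) = -1077702*1/1359305 - 1165*(-1/1576798) = -1077702/1359305 + 1165/1576798 = -1697734767871/2143349405390 ≈ -0.79209)
V - C = 553415 - 1*(-1697734767871/2143349405390) = 553415 + 1697734767871/2143349405390 = 1186163408918674721/2143349405390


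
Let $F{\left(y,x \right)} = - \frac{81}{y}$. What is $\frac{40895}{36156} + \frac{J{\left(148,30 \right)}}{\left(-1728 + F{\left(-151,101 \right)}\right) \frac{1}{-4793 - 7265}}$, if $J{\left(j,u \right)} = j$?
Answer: $\frac{3251234540923}{3143728044} \approx 1034.2$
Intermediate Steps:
$\frac{40895}{36156} + \frac{J{\left(148,30 \right)}}{\left(-1728 + F{\left(-151,101 \right)}\right) \frac{1}{-4793 - 7265}} = \frac{40895}{36156} + \frac{148}{\left(-1728 - \frac{81}{-151}\right) \frac{1}{-4793 - 7265}} = 40895 \cdot \frac{1}{36156} + \frac{148}{\left(-1728 - - \frac{81}{151}\right) \frac{1}{-12058}} = \frac{40895}{36156} + \frac{148}{\left(-1728 + \frac{81}{151}\right) \left(- \frac{1}{12058}\right)} = \frac{40895}{36156} + \frac{148}{\left(- \frac{260847}{151}\right) \left(- \frac{1}{12058}\right)} = \frac{40895}{36156} + \frac{148}{\frac{260847}{1820758}} = \frac{40895}{36156} + 148 \cdot \frac{1820758}{260847} = \frac{40895}{36156} + \frac{269472184}{260847} = \frac{3251234540923}{3143728044}$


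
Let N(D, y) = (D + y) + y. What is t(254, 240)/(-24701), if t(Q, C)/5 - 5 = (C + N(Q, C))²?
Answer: -4743405/24701 ≈ -192.03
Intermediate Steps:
N(D, y) = D + 2*y
t(Q, C) = 25 + 5*(Q + 3*C)² (t(Q, C) = 25 + 5*(C + (Q + 2*C))² = 25 + 5*(Q + 3*C)²)
t(254, 240)/(-24701) = (25 + 5*(254 + 3*240)²)/(-24701) = (25 + 5*(254 + 720)²)*(-1/24701) = (25 + 5*974²)*(-1/24701) = (25 + 5*948676)*(-1/24701) = (25 + 4743380)*(-1/24701) = 4743405*(-1/24701) = -4743405/24701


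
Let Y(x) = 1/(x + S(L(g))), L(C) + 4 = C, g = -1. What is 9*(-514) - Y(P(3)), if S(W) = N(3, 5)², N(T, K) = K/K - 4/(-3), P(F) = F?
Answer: -351585/76 ≈ -4626.1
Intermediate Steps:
L(C) = -4 + C
N(T, K) = 7/3 (N(T, K) = 1 - 4*(-⅓) = 1 + 4/3 = 7/3)
S(W) = 49/9 (S(W) = (7/3)² = 49/9)
Y(x) = 1/(49/9 + x) (Y(x) = 1/(x + 49/9) = 1/(49/9 + x))
9*(-514) - Y(P(3)) = 9*(-514) - 9/(49 + 9*3) = -4626 - 9/(49 + 27) = -4626 - 9/76 = -351585/76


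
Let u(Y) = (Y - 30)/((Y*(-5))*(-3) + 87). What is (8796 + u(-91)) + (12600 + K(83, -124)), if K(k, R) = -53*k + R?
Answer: 21563815/1278 ≈ 16873.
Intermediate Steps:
K(k, R) = R - 53*k
u(Y) = (-30 + Y)/(87 + 15*Y) (u(Y) = (-30 + Y)/(-5*Y*(-3) + 87) = (-30 + Y)/(15*Y + 87) = (-30 + Y)/(87 + 15*Y))
(8796 + u(-91)) + (12600 + K(83, -124)) = (8796 + (-30 - 91)/(3*(29 + 5*(-91)))) + (12600 + (-124 - 53*83)) = (8796 + (1/3)*(-121)/(29 - 455)) + (12600 + (-124 - 4399)) = (8796 + (1/3)*(-121)/(-426)) + (12600 - 4523) = (8796 + (1/3)*(-1/426)*(-121)) + 8077 = (8796 + 121/1278) + 8077 = 11241409/1278 + 8077 = 21563815/1278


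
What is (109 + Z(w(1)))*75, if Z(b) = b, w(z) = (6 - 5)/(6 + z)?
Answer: 57300/7 ≈ 8185.7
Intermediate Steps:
w(z) = 1/(6 + z)
(109 + Z(w(1)))*75 = (109 + 1/(6 + 1))*75 = (109 + 1/7)*75 = (109 + ⅐)*75 = (764/7)*75 = 57300/7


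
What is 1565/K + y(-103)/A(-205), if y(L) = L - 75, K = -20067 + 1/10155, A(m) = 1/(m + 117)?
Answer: 3192000042401/203780384 ≈ 15664.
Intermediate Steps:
A(m) = 1/(117 + m)
K = -203780384/10155 (K = -20067 + 1/10155 = -203780384/10155 ≈ -20067.)
y(L) = -75 + L
1565/K + y(-103)/A(-205) = 1565/(-203780384/10155) + (-75 - 103)/(1/(117 - 205)) = 1565*(-10155/203780384) - 178/(1/(-88)) = -15892575/203780384 - 178/(-1/88) = -15892575/203780384 - 178*(-88) = -15892575/203780384 + 15664 = 3192000042401/203780384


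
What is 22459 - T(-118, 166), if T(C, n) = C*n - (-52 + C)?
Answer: 41877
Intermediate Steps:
T(C, n) = 52 - C + C*n (T(C, n) = C*n + (52 - C) = 52 - C + C*n)
22459 - T(-118, 166) = 22459 - (52 - 1*(-118) - 118*166) = 22459 - (52 + 118 - 19588) = 22459 - 1*(-19418) = 22459 + 19418 = 41877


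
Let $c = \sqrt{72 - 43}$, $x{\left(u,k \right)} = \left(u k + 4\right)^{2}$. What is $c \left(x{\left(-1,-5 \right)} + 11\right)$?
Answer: $92 \sqrt{29} \approx 495.44$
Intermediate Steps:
$x{\left(u,k \right)} = \left(4 + k u\right)^{2}$ ($x{\left(u,k \right)} = \left(k u + 4\right)^{2} = \left(4 + k u\right)^{2}$)
$c = \sqrt{29} \approx 5.3852$
$c \left(x{\left(-1,-5 \right)} + 11\right) = \sqrt{29} \left(\left(4 - -5\right)^{2} + 11\right) = \sqrt{29} \left(\left(4 + 5\right)^{2} + 11\right) = \sqrt{29} \left(9^{2} + 11\right) = \sqrt{29} \left(81 + 11\right) = \sqrt{29} \cdot 92 = 92 \sqrt{29}$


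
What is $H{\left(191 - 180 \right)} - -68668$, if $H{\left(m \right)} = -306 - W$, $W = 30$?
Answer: $68332$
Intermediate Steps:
$H{\left(m \right)} = -336$ ($H{\left(m \right)} = -306 - 30 = -336$)
$H{\left(191 - 180 \right)} - -68668 = -336 - -68668 = -336 + 68668 = 68332$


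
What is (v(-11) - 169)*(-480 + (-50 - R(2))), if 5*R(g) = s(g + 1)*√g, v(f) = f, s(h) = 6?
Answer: 95400 + 216*√2 ≈ 95706.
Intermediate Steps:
R(g) = 6*√g/5 (R(g) = (6*√g)/5 = 6*√g/5)
(v(-11) - 169)*(-480 + (-50 - R(2))) = (-11 - 169)*(-480 + (-50 - 6*√2/5)) = -180*(-480 + (-50 - 6*√2/5)) = -180*(-530 - 6*√2/5) = 95400 + 216*√2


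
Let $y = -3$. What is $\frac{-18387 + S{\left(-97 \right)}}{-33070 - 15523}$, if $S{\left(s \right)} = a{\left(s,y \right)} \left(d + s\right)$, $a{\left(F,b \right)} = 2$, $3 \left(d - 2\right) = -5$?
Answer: $\frac{55741}{145779} \approx 0.38237$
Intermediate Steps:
$d = \frac{1}{3}$ ($d = 2 + \frac{1}{3} \left(-5\right) = 2 - \frac{5}{3} = \frac{1}{3} \approx 0.33333$)
$S{\left(s \right)} = \frac{2}{3} + 2 s$ ($S{\left(s \right)} = 2 \left(\frac{1}{3} + s\right) = \frac{2}{3} + 2 s$)
$\frac{-18387 + S{\left(-97 \right)}}{-33070 - 15523} = \frac{-18387 + \left(\frac{2}{3} + 2 \left(-97\right)\right)}{-33070 - 15523} = \frac{-18387 + \left(\frac{2}{3} - 194\right)}{-48593} = \left(-18387 - \frac{580}{3}\right) \left(- \frac{1}{48593}\right) = \left(- \frac{55741}{3}\right) \left(- \frac{1}{48593}\right) = \frac{55741}{145779}$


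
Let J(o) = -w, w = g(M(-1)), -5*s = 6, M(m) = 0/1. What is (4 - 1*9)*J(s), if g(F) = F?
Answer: 0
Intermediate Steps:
M(m) = 0 (M(m) = 0*1 = 0)
s = -6/5 (s = -1/5*6 = -6/5 ≈ -1.2000)
w = 0
J(o) = 0 (J(o) = -1*0 = 0)
(4 - 1*9)*J(s) = (4 - 1*9)*0 = (4 - 9)*0 = -5*0 = 0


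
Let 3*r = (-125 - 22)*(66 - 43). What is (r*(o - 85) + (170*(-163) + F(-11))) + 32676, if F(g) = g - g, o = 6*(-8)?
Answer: 154857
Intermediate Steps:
o = -48
F(g) = 0
r = -1127 (r = ((-125 - 22)*(66 - 43))/3 = (-147*23)/3 = (⅓)*(-3381) = -1127)
(r*(o - 85) + (170*(-163) + F(-11))) + 32676 = (-1127*(-48 - 85) + (170*(-163) + 0)) + 32676 = (-1127*(-133) + (-27710 + 0)) + 32676 = (149891 - 27710) + 32676 = 122181 + 32676 = 154857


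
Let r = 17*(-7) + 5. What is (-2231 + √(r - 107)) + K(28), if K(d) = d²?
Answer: -1447 + I*√221 ≈ -1447.0 + 14.866*I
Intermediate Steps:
r = -114 (r = -119 + 5 = -114)
(-2231 + √(r - 107)) + K(28) = (-2231 + √(-114 - 107)) + 28² = (-2231 + √(-221)) + 784 = (-2231 + I*√221) + 784 = -1447 + I*√221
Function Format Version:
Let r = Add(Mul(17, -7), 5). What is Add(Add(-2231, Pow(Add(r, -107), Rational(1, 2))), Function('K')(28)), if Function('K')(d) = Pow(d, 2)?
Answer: Add(-1447, Mul(I, Pow(221, Rational(1, 2)))) ≈ Add(-1447.0, Mul(14.866, I))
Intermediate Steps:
r = -114 (r = Add(-119, 5) = -114)
Add(Add(-2231, Pow(Add(r, -107), Rational(1, 2))), Function('K')(28)) = Add(Add(-2231, Pow(Add(-114, -107), Rational(1, 2))), Pow(28, 2)) = Add(Add(-2231, Pow(-221, Rational(1, 2))), 784) = Add(Add(-2231, Mul(I, Pow(221, Rational(1, 2)))), 784) = Add(-1447, Mul(I, Pow(221, Rational(1, 2))))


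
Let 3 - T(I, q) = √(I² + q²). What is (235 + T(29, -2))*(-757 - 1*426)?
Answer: -281554 + 15379*√5 ≈ -2.4717e+5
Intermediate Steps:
T(I, q) = 3 - √(I² + q²)
(235 + T(29, -2))*(-757 - 1*426) = (235 + (3 - √(29² + (-2)²)))*(-757 - 1*426) = (235 + (3 - √(841 + 4)))*(-757 - 426) = (235 + (3 - √845))*(-1183) = (235 + (3 - 13*√5))*(-1183) = (238 - 13*√5)*(-1183) = -281554 + 15379*√5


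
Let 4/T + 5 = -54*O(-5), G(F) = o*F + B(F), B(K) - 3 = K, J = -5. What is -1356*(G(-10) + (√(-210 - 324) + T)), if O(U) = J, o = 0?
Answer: 2509956/265 - 1356*I*√534 ≈ 9471.5 - 31335.0*I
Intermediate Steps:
O(U) = -5
B(K) = 3 + K
G(F) = 3 + F (G(F) = 0*F + (3 + F) = 0 + (3 + F) = 3 + F)
T = 4/265 (T = 4/(-5 - 54*(-5)) = 4/(-5 + 270) = 4/265 ≈ 0.015094)
-1356*(G(-10) + (√(-210 - 324) + T)) = -1356*((3 - 10) + (√(-210 - 324) + 4/265)) = -1356*(-7 + (√(-534) + 4/265)) = -1356*(-7 + (I*√534 + 4/265)) = -1356*(-7 + (4/265 + I*√534)) = -1356*(-1851/265 + I*√534) = 2509956/265 - 1356*I*√534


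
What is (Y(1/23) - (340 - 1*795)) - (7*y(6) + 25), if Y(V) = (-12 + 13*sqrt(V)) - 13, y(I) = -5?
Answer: 440 + 13*sqrt(23)/23 ≈ 442.71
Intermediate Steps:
Y(V) = -25 + 13*sqrt(V)
(Y(1/23) - (340 - 1*795)) - (7*y(6) + 25) = ((-25 + 13*sqrt(1/23)) - (340 - 1*795)) - (7*(-5) + 25) = ((-25 + 13*sqrt(1/23)) - (340 - 795)) - (-35 + 25) = ((-25 + 13*(sqrt(23)/23)) - 1*(-455)) - 1*(-10) = ((-25 + 13*sqrt(23)/23) + 455) + 10 = (430 + 13*sqrt(23)/23) + 10 = 440 + 13*sqrt(23)/23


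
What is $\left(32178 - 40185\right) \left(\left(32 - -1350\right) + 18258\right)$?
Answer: $-157257480$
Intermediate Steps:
$\left(32178 - 40185\right) \left(\left(32 - -1350\right) + 18258\right) = - 8007 \left(\left(32 + 1350\right) + 18258\right) = - 8007 \left(1382 + 18258\right) = \left(-8007\right) 19640 = -157257480$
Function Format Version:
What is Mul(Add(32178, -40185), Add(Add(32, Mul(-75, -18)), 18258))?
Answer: -157257480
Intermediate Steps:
Mul(Add(32178, -40185), Add(Add(32, Mul(-75, -18)), 18258)) = Mul(-8007, Add(Add(32, 1350), 18258)) = Mul(-8007, Add(1382, 18258)) = Mul(-8007, 19640) = -157257480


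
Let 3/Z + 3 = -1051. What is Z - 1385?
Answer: -1459793/1054 ≈ -1385.0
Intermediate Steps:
Z = -3/1054 (Z = 3/(-3 - 1051) = 3/(-1054) = 3*(-1/1054) = -3/1054 ≈ -0.0028463)
Z - 1385 = -3/1054 - 1385 = -1459793/1054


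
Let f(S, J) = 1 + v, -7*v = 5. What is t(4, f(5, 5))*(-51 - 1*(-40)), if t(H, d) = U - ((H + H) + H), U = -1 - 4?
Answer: 187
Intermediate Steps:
v = -5/7 (v = -1/7*5 = -5/7 ≈ -0.71429)
f(S, J) = 2/7 (f(S, J) = 1 - 5/7 = 2/7)
U = -5
t(H, d) = -5 - 3*H (t(H, d) = -5 - ((H + H) + H) = -5 - (2*H + H) = -5 - 3*H)
t(4, f(5, 5))*(-51 - 1*(-40)) = (-5 - 3*4)*(-51 - 1*(-40)) = (-5 - 12)*(-51 + 40) = -17*(-11) = 187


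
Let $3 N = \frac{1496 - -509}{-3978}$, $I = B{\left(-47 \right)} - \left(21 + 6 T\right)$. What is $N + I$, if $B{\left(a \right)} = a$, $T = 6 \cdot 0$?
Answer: $- \frac{813517}{11934} \approx -68.168$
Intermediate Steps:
$T = 0$
$I = -68$ ($I = -47 - \left(21 + 6 \cdot 0\right) = -47 - \left(21 + 0\right) = -47 - 21 = -68$)
$N = - \frac{2005}{11934}$ ($N = \frac{\left(1496 - -509\right) \frac{1}{-3978}}{3} = \frac{\left(1496 + 509\right) \left(- \frac{1}{3978}\right)}{3} = \frac{2005 \left(- \frac{1}{3978}\right)}{3} = \frac{1}{3} \left(- \frac{2005}{3978}\right) = - \frac{2005}{11934} \approx -0.16801$)
$N + I = - \frac{2005}{11934} - 68 = - \frac{813517}{11934}$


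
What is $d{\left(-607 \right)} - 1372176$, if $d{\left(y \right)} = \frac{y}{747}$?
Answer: $- \frac{1025016079}{747} \approx -1.3722 \cdot 10^{6}$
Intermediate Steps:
$d{\left(y \right)} = \frac{y}{747}$ ($d{\left(y \right)} = y \frac{1}{747} = \frac{y}{747}$)
$d{\left(-607 \right)} - 1372176 = \frac{1}{747} \left(-607\right) - 1372176 = - \frac{607}{747} - 1372176 = - \frac{1025016079}{747}$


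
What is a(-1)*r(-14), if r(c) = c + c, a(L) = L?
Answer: 28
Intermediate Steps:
r(c) = 2*c
a(-1)*r(-14) = -2*(-14) = -1*(-28) = 28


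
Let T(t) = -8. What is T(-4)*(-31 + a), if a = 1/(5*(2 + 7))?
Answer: 11152/45 ≈ 247.82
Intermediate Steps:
a = 1/45 (a = 1/(5*9) = 1/45 ≈ 0.022222)
T(-4)*(-31 + a) = -8*(-31 + 1/45) = -8*(-1394/45) = 11152/45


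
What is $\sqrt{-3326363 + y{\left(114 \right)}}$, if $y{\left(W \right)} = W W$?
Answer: $i \sqrt{3313367} \approx 1820.3 i$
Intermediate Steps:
$y{\left(W \right)} = W^{2}$
$\sqrt{-3326363 + y{\left(114 \right)}} = \sqrt{-3326363 + 114^{2}} = \sqrt{-3326363 + 12996} = \sqrt{-3313367} = i \sqrt{3313367}$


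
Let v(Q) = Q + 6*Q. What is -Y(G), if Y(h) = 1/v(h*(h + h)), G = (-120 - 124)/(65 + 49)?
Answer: -3249/208376 ≈ -0.015592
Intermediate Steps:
G = -122/57 (G = -244/114 = -244*1/114 = -122/57 ≈ -2.1404)
v(Q) = 7*Q
Y(h) = 1/(14*h**2) (Y(h) = 1/(7*(h*(h + h))) = 1/(7*(h*(2*h))) = 1/(7*(2*h**2)) = 1/(14*h**2))
-Y(G) = -1/(14*(-122/57)**2) = -3249/(14*14884) = -1*3249/208376 = -3249/208376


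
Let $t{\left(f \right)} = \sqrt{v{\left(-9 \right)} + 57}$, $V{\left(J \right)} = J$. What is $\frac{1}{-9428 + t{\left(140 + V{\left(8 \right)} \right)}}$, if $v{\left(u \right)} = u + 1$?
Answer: $- \frac{1}{9421} \approx -0.00010615$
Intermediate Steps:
$v{\left(u \right)} = 1 + u$
$t{\left(f \right)} = 7$ ($t{\left(f \right)} = \sqrt{\left(1 - 9\right) + 57} = \sqrt{-8 + 57} = \sqrt{49} = 7$)
$\frac{1}{-9428 + t{\left(140 + V{\left(8 \right)} \right)}} = \frac{1}{-9428 + 7} = \frac{1}{-9421} = - \frac{1}{9421}$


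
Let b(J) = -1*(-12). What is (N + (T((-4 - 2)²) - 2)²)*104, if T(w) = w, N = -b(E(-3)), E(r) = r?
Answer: 118976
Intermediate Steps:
b(J) = 12
N = -12 (N = -1*12 = -12)
(N + (T((-4 - 2)²) - 2)²)*104 = (-12 + ((-4 - 2)² - 2)²)*104 = (-12 + ((-6)² - 2)²)*104 = (-12 + (36 - 2)²)*104 = (-12 + 34²)*104 = (-12 + 1156)*104 = 1144*104 = 118976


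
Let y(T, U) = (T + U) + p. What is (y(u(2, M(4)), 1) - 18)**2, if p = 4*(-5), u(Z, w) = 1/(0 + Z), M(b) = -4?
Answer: 5329/4 ≈ 1332.3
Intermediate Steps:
u(Z, w) = 1/Z
p = -20
y(T, U) = -20 + T + U (y(T, U) = (T + U) - 20 = -20 + T + U)
(y(u(2, M(4)), 1) - 18)**2 = ((-20 + 1/2 + 1) - 18)**2 = (-37/2 - 18)**2 = (-73/2)**2 = 5329/4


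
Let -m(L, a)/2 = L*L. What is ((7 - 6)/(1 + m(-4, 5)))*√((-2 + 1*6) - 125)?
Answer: -11*I/31 ≈ -0.35484*I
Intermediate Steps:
m(L, a) = -2*L² (m(L, a) = -2*L*L = -2*L²)
((7 - 6)/(1 + m(-4, 5)))*√((-2 + 1*6) - 125) = ((7 - 6)/(1 - 2*(-4)²))*√((-2 + 1*6) - 125) = (1/(1 - 2*16))*√((-2 + 6) - 125) = (1/(1 - 32))*√(4 - 125) = (1/(-31))*√(-121) = (1*(-1/31))*(11*I) = -11*I/31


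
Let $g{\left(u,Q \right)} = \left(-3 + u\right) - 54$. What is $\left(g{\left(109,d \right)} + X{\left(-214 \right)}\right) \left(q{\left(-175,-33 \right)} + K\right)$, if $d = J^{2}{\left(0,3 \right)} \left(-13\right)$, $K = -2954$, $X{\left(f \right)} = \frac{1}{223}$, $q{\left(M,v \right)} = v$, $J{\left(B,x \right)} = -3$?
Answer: $- \frac{34640239}{223} \approx -1.5534 \cdot 10^{5}$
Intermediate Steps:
$X{\left(f \right)} = \frac{1}{223}$
$d = -117$ ($d = \left(-3\right)^{2} \left(-13\right) = 9 \left(-13\right) = -117$)
$g{\left(u,Q \right)} = -57 + u$
$\left(g{\left(109,d \right)} + X{\left(-214 \right)}\right) \left(q{\left(-175,-33 \right)} + K\right) = \left(\left(-57 + 109\right) + \frac{1}{223}\right) \left(-33 - 2954\right) = \left(52 + \frac{1}{223}\right) \left(-2987\right) = \frac{11597}{223} \left(-2987\right) = - \frac{34640239}{223}$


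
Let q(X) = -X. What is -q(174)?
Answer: 174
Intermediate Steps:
-q(174) = -(-1)*174 = -1*(-174) = 174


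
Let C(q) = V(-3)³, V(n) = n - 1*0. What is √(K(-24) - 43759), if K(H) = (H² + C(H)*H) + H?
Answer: I*√42559 ≈ 206.3*I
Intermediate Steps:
V(n) = n (V(n) = n + 0 = n)
C(q) = -27 (C(q) = (-3)³ = -27)
K(H) = H² - 26*H (K(H) = (H² - 27*H) + H = H² - 26*H)
√(K(-24) - 43759) = √(-24*(-26 - 24) - 43759) = √(-24*(-50) - 43759) = √(1200 - 43759) = √(-42559) = I*√42559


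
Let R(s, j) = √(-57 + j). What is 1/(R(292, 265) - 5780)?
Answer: -1445/8352048 - √13/8352048 ≈ -0.00017344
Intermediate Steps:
1/(R(292, 265) - 5780) = 1/(√(-57 + 265) - 5780) = 1/(√208 - 5780) = 1/(4*√13 - 5780) = 1/(-5780 + 4*√13)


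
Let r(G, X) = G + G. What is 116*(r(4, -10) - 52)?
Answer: -5104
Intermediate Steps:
r(G, X) = 2*G
116*(r(4, -10) - 52) = 116*(2*4 - 52) = 116*(8 - 52) = 116*(-44) = -5104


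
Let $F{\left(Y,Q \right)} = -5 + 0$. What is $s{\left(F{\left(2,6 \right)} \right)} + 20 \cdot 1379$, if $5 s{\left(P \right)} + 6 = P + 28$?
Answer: $\frac{137917}{5} \approx 27583.0$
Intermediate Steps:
$F{\left(Y,Q \right)} = -5$
$s{\left(P \right)} = \frac{22}{5} + \frac{P}{5}$ ($s{\left(P \right)} = - \frac{6}{5} + \frac{P + 28}{5} = - \frac{6}{5} + \frac{28 + P}{5} = - \frac{6}{5} + \left(\frac{28}{5} + \frac{P}{5}\right) = \frac{22}{5} + \frac{P}{5}$)
$s{\left(F{\left(2,6 \right)} \right)} + 20 \cdot 1379 = \left(\frac{22}{5} + \frac{1}{5} \left(-5\right)\right) + 20 \cdot 1379 = \left(\frac{22}{5} - 1\right) + 27580 = \frac{17}{5} + 27580 = \frac{137917}{5}$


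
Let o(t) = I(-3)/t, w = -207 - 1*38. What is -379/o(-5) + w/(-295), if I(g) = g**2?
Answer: 112246/531 ≈ 211.39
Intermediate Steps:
w = -245 (w = -207 - 38 = -245)
o(t) = 9/t (o(t) = (-3)**2/t = 9/t)
-379/o(-5) + w/(-295) = -379/(9/(-5)) - 245/(-295) = -379/(9*(-1/5)) - 245*(-1/295) = -379/(-9/5) + 49/59 = -379*(-5/9) + 49/59 = 1895/9 + 49/59 = 112246/531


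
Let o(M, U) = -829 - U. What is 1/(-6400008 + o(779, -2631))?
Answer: -1/6398206 ≈ -1.5629e-7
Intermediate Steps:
1/(-6400008 + o(779, -2631)) = 1/(-6400008 + (-829 - 1*(-2631))) = 1/(-6400008 + (-829 + 2631)) = 1/(-6400008 + 1802) = 1/(-6398206) = -1/6398206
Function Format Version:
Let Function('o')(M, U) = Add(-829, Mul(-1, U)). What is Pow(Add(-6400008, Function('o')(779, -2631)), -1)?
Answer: Rational(-1, 6398206) ≈ -1.5629e-7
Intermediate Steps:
Pow(Add(-6400008, Function('o')(779, -2631)), -1) = Pow(Add(-6400008, Add(-829, Mul(-1, -2631))), -1) = Pow(Add(-6400008, Add(-829, 2631)), -1) = Pow(Add(-6400008, 1802), -1) = Pow(-6398206, -1) = Rational(-1, 6398206)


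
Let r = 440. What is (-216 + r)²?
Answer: 50176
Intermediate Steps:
(-216 + r)² = (-216 + 440)² = 224² = 50176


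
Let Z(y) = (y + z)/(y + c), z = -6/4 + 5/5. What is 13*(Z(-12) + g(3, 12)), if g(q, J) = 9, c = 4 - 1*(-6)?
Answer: 793/4 ≈ 198.25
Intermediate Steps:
c = 10 (c = 4 + 6 = 10)
z = -½ (z = -6*¼ + 5*(⅕) = -3/2 + 1 = -½ ≈ -0.50000)
Z(y) = (-½ + y)/(10 + y) (Z(y) = (y - ½)/(y + 10) = (-½ + y)/(10 + y))
13*(Z(-12) + g(3, 12)) = 13*((-½ - 12)/(10 - 12) + 9) = 13*(-25/2/(-2) + 9) = 13*(-½*(-25/2) + 9) = 13*(25/4 + 9) = 13*(61/4) = 793/4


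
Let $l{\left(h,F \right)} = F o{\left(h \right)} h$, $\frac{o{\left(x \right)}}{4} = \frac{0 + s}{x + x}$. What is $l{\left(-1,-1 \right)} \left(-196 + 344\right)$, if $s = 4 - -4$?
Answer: $-2368$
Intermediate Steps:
$s = 8$ ($s = 4 + 4 = 8$)
$o{\left(x \right)} = \frac{16}{x}$ ($o{\left(x \right)} = 4 \frac{0 + 8}{x + x} = 4 \frac{8}{2 x} = 4 \cdot 8 \frac{1}{2 x} = 4 \frac{4}{x} = \frac{16}{x}$)
$l{\left(h,F \right)} = 16 F$ ($l{\left(h,F \right)} = F \frac{16}{h} h = \frac{16 F}{h} h = 16 F$)
$l{\left(-1,-1 \right)} \left(-196 + 344\right) = 16 \left(-1\right) \left(-196 + 344\right) = \left(-16\right) 148 = -2368$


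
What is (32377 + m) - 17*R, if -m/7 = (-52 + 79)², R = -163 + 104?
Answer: 28277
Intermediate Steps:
R = -59
m = -5103 (m = -7*(-52 + 79)² = -7*27² = -7*729 = -5103)
(32377 + m) - 17*R = (32377 - 5103) - 17*(-59) = 27274 + 1003 = 28277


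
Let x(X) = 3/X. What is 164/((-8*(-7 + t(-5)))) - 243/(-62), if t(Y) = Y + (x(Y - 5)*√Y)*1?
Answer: 335689/59706 - 41*I*√5/963 ≈ 5.6224 - 0.095201*I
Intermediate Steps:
t(Y) = Y + 3*√Y/(-5 + Y) (t(Y) = Y + ((3/(Y - 5))*√Y)*1 = Y + ((3/(-5 + Y))*√Y)*1 = Y + (3*√Y/(-5 + Y))*1 = Y + 3*√Y/(-5 + Y))
164/((-8*(-7 + t(-5)))) - 243/(-62) = 164/((-8*(-7 + (3*√(-5) - 5*(-5 - 5))/(-5 - 5)))) - 243/(-62) = 164/((-8*(-7 + (3*(I*√5) - 5*(-10))/(-10)))) - 243*(-1/62) = 164/((-8*(-7 - (3*I*√5 + 50)/10))) + 243/62 = 164/((-8*(-7 - (50 + 3*I*√5)/10))) + 243/62 = 164/((-8*(-7 + (-5 - 3*I*√5/10)))) + 243/62 = 164/((-8*(-12 - 3*I*√5/10))) + 243/62 = 164/(96 + 12*I*√5/5) + 243/62 = 243/62 + 164/(96 + 12*I*√5/5)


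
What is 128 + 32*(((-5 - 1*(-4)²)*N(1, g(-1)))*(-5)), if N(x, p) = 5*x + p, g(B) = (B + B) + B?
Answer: 6848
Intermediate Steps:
g(B) = 3*B (g(B) = 2*B + B = 3*B)
N(x, p) = p + 5*x
128 + 32*(((-5 - 1*(-4)²)*N(1, g(-1)))*(-5)) = 128 + 32*(((-5 - 1*(-4)²)*(3*(-1) + 5*1))*(-5)) = 128 + 32*(((-5 - 1*16)*(-3 + 5))*(-5)) = 128 + 32*(((-5 - 16)*2)*(-5)) = 128 + 32*(-21*2*(-5)) = 128 + 32*(-42*(-5)) = 128 + 32*210 = 128 + 6720 = 6848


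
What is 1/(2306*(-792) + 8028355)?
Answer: 1/6202003 ≈ 1.6124e-7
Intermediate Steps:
1/(2306*(-792) + 8028355) = 1/(-1826352 + 8028355) = 1/6202003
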